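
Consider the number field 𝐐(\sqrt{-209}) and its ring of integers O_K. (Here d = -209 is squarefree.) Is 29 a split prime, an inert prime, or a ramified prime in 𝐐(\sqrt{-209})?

-209 mod 4 = 3, hence disc K = 4·(-209) = -836 and O_K = ℤ[√-209].
29 ∤ -836, so 29 is unramified.
Legendre symbol by Euler's criterion: (-209/29) ≡ (-209)^14 ≡ 1 (mod 29), i.e. (-209/29) = 1.
(-209/29) = 1, so 29 splits.

29 splits in O_K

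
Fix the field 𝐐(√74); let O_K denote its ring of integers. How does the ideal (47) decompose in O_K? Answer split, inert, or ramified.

47 splits in O_K

74 mod 4 = 2, hence disc K = 4·74 = 296 and O_K = ℤ[√74].
disc(K) = 296 is not divisible by 47; 47 is unramified.
(74/47) = 27^23 mod 47 = 1, giving Legendre symbol 1.
(74/47) = 1, so 47 splits.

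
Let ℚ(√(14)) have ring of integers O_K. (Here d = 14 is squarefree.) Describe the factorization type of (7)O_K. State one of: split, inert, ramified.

14 mod 4 = 2, hence disc K = 4·14 = 56 and O_K = ℤ[√14].
disc(K) = 56 = 7·8, so p = 7 is ramified.

ramifies in O_K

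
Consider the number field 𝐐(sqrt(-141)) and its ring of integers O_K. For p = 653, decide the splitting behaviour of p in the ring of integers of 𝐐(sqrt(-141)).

remains prime (inert)

d = -141 ≡ 3 (mod 4), so O_K = ℤ[√-141] and disc(K) = 4d = -564.
Since gcd(653, -564) = 1 the prime 653 does not ramify.
Euler's criterion: (-141)^326 mod 653 = 652. Thus (-141|653) = -1.
Legendre symbol -1 ⇒ 653 is inert.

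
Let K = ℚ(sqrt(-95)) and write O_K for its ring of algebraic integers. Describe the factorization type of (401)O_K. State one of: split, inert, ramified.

-95 mod 4 = 1, hence disc K = -95 and O_K = ℤ[(1+√-95)/2].
Since gcd(401, -95) = 1 the prime 401 does not ramify.
(-95/401) = 306^200 mod 401 = 400, giving Legendre symbol -1.
d is a non-residue mod p, hence 401 remains inert in O_K.

remains prime (inert)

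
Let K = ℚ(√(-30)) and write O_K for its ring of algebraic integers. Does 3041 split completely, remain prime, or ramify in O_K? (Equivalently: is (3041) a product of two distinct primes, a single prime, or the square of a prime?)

Since -30 ≢ 1 mod 4, the ring of integers is ℤ[√-30] with discriminant 4·(-30) = -120.
Since gcd(3041, -120) = 1 the prime 3041 does not ramify.
Compute (-30/3041) via Euler: 3011^((3041-1)/2) mod 3041 = 3040, so (-30/3041) = -1.
d is a non-residue mod p, hence 3041 remains inert in O_K.

inert — (3041) stays prime in O_K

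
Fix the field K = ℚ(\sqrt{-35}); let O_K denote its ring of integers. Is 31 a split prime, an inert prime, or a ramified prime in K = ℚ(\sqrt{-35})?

Since -35 ≡ 1 mod 4, the ring of integers is ℤ[(1+√-35)/2] with discriminant -35.
Since gcd(31, -35) = 1 the prime 31 does not ramify.
Euler's criterion: (-35)^15 mod 31 = 30. Thus (-35|31) = -1.
(-35/31) = -1, so 31 is inert.

p is inert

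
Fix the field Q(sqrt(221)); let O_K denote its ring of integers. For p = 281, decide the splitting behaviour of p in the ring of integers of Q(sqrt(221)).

remains prime (inert)

d = 221 ≡ 1 (mod 4), so O_K = ℤ[(1+√221)/2] and disc(K) = d = 221.
Since gcd(281, 221) = 1 the prime 281 does not ramify.
Compute (221/281) via Euler: 221^((281-1)/2) mod 281 = 280, so (221/281) = -1.
Legendre symbol -1 ⇒ 281 is inert.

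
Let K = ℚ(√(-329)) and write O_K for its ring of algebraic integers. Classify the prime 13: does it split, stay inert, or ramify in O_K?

p splits

-329 mod 4 = 3, hence disc K = 4·(-329) = -1316 and O_K = ℤ[√-329].
13 ∤ -1316, so 13 is unramified.
Compute (-329/13) via Euler: 9^((13-1)/2) mod 13 = 1, so (-329/13) = 1.
Legendre symbol 1 ⇒ 13 is split.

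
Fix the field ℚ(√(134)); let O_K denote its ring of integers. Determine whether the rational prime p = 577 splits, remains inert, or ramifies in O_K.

d = 134 ≡ 2 (mod 4), so O_K = ℤ[√134] and disc(K) = 4d = 536.
Since gcd(577, 536) = 1 the prime 577 does not ramify.
Compute (134/577) via Euler: 134^((577-1)/2) mod 577 = 576, so (134/577) = -1.
Legendre symbol -1 ⇒ 577 is inert.

p is inert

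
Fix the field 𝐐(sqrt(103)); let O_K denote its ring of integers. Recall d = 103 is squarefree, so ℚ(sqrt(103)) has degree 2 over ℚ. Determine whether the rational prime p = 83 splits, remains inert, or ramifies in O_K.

p is inert

Since 103 ≢ 1 mod 4, the ring of integers is ℤ[√103] with discriminant 4·103 = 412.
Since gcd(83, 412) = 1 the prime 83 does not ramify.
(103/83) = 20^41 mod 83 = 82, giving Legendre symbol -1.
d is a non-residue mod p, hence 83 remains inert in O_K.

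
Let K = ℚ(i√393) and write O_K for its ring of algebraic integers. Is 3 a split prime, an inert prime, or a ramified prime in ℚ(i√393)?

ramifies in O_K

d = -393 ≡ 3 (mod 4), so O_K = ℤ[√-393] and disc(K) = 4d = -1572.
3 divides disc(K) = -1572, so 3 ramifies.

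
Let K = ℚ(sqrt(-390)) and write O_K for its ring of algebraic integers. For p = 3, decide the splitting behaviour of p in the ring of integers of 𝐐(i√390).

Since -390 ≢ 1 mod 4, the ring of integers is ℤ[√-390] with discriminant 4·(-390) = -1560.
Ramification test: 3 | -1560. The prime 3 ramifies in K.

ramified — (3) = 𝔭²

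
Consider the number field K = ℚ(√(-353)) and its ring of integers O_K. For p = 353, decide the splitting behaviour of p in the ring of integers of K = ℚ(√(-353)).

ramified — (353) = 𝔭²

d = -353 ≡ 3 (mod 4), so O_K = ℤ[√-353] and disc(K) = 4d = -1412.
353 divides disc(K) = -1412, so 353 ramifies.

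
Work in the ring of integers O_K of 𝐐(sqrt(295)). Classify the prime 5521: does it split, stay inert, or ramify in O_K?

295 mod 4 = 3, hence disc K = 4·295 = 1180 and O_K = ℤ[√295].
5521 ∤ 1180, so 5521 is unramified.
Legendre symbol by Euler's criterion: (295/5521) ≡ 295^2760 ≡ 5520 (mod 5521), i.e. (295/5521) = -1.
(295/5521) = -1, so 5521 is inert.

5521 remains inert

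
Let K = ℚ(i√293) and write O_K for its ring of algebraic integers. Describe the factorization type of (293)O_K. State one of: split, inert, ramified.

p ramifies

d = -293 ≡ 3 (mod 4), so O_K = ℤ[√-293] and disc(K) = 4d = -1172.
disc(K) = -1172 = 293·(-4), so p = 293 is ramified.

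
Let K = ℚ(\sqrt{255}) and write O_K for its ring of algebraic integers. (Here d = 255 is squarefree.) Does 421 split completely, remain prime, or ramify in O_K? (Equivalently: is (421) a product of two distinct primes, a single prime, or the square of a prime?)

split — (421) = 𝔭₁𝔭₂ with 𝔭₁ ≠ 𝔭₂

d = 255 ≡ 3 (mod 4), so O_K = ℤ[√255] and disc(K) = 4d = 1020.
Since gcd(421, 1020) = 1 the prime 421 does not ramify.
Compute (255/421) via Euler: 255^((421-1)/2) mod 421 = 1, so (255/421) = 1.
Legendre symbol 1 ⇒ 421 is split.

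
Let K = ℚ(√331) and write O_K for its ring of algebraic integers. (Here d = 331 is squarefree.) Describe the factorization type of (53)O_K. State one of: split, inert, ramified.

splits completely

331 mod 4 = 3, hence disc K = 4·331 = 1324 and O_K = ℤ[√331].
Since gcd(53, 1324) = 1 the prime 53 does not ramify.
(331/53) = 13^26 mod 53 = 1, giving Legendre symbol 1.
(331/53) = 1, so 53 splits.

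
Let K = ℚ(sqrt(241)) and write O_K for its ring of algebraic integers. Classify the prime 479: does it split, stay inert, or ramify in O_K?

splits completely

241 mod 4 = 1, hence disc K = 241 and O_K = ℤ[(1+√241)/2].
disc(K) = 241 is not divisible by 479; 479 is unramified.
Compute (241/479) via Euler: 241^((479-1)/2) mod 479 = 1, so (241/479) = 1.
(241/479) = 1, so 479 splits.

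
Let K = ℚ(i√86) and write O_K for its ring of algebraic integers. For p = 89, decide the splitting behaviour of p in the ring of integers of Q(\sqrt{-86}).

-86 mod 4 = 2, hence disc K = 4·(-86) = -344 and O_K = ℤ[√-86].
Since gcd(89, -344) = 1 the prime 89 does not ramify.
Compute (-86/89) via Euler: 3^((89-1)/2) mod 89 = 88, so (-86/89) = -1.
d is a non-residue mod p, hence 89 remains inert in O_K.

p is inert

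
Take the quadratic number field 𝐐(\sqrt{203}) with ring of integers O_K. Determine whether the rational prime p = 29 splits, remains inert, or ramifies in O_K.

ramifies in O_K

d = 203 ≡ 3 (mod 4), so O_K = ℤ[√203] and disc(K) = 4d = 812.
Ramification test: 29 | 812. The prime 29 ramifies in K.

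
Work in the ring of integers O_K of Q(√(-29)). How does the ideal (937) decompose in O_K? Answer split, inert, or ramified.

d = -29 ≡ 3 (mod 4), so O_K = ℤ[√-29] and disc(K) = 4d = -116.
disc(K) = -116 is not divisible by 937; 937 is unramified.
Legendre symbol by Euler's criterion: (-29/937) ≡ (-29)^468 ≡ 1 (mod 937), i.e. (-29/937) = 1.
(-29/937) = 1, so 937 splits.

splits completely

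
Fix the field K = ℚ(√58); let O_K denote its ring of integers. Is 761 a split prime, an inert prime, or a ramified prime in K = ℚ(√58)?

d = 58 ≡ 2 (mod 4), so O_K = ℤ[√58] and disc(K) = 4d = 232.
761 ∤ 232, so 761 is unramified.
Compute (58/761) via Euler: 58^((761-1)/2) mod 761 = 1, so (58/761) = 1.
d is a quadratic residue mod p, hence 761 splits in O_K.

p splits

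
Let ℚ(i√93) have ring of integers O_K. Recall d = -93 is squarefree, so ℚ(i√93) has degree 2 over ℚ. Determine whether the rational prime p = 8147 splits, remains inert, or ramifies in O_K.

d = -93 ≡ 3 (mod 4), so O_K = ℤ[√-93] and disc(K) = 4d = -372.
8147 ∤ -372, so 8147 is unramified.
Euler's criterion: (-93)^4073 mod 8147 = 1. Thus (-93|8147) = 1.
(-93/8147) = 1, so 8147 splits.

8147 splits in O_K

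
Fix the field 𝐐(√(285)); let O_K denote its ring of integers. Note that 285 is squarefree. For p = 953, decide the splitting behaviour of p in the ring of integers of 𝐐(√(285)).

p is inert

285 mod 4 = 1, hence disc K = 285 and O_K = ℤ[(1+√285)/2].
disc(K) = 285 is not divisible by 953; 953 is unramified.
(285/953) = 285^476 mod 953 = 952, giving Legendre symbol -1.
(285/953) = -1, so 953 is inert.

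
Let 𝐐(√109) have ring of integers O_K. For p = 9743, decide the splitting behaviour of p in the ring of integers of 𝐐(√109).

p is inert

d = 109 ≡ 1 (mod 4), so O_K = ℤ[(1+√109)/2] and disc(K) = d = 109.
disc(K) = 109 is not divisible by 9743; 9743 is unramified.
Legendre symbol by Euler's criterion: (109/9743) ≡ 109^4871 ≡ 9742 (mod 9743), i.e. (109/9743) = -1.
Legendre symbol -1 ⇒ 9743 is inert.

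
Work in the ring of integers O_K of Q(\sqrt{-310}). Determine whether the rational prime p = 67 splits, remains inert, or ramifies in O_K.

p splits

d = -310 ≡ 2 (mod 4), so O_K = ℤ[√-310] and disc(K) = 4d = -1240.
disc(K) = -1240 is not divisible by 67; 67 is unramified.
Legendre symbol by Euler's criterion: (-310/67) ≡ (-310)^33 ≡ 1 (mod 67), i.e. (-310/67) = 1.
(-310/67) = 1, so 67 splits.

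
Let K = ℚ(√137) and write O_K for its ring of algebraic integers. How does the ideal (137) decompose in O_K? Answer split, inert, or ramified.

d = 137 ≡ 1 (mod 4), so O_K = ℤ[(1+√137)/2] and disc(K) = d = 137.
137 divides disc(K) = 137, so 137 ramifies.

p ramifies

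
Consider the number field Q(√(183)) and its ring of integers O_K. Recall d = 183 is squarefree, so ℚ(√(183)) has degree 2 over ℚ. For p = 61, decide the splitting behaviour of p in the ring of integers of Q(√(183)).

ramified

Since 183 ≢ 1 mod 4, the ring of integers is ℤ[√183] with discriminant 4·183 = 732.
disc(K) = 732 = 61·12, so p = 61 is ramified.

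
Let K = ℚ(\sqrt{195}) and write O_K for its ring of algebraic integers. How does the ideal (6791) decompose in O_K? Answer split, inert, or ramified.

195 mod 4 = 3, hence disc K = 4·195 = 780 and O_K = ℤ[√195].
Since gcd(6791, 780) = 1 the prime 6791 does not ramify.
Legendre symbol by Euler's criterion: (195/6791) ≡ 195^3395 ≡ 6790 (mod 6791), i.e. (195/6791) = -1.
(195/6791) = -1, so 6791 is inert.

p is inert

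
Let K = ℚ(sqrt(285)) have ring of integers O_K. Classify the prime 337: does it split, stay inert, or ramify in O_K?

splits completely

Since 285 ≡ 1 mod 4, the ring of integers is ℤ[(1+√285)/2] with discriminant 285.
337 ∤ 285, so 337 is unramified.
Compute (285/337) via Euler: 285^((337-1)/2) mod 337 = 1, so (285/337) = 1.
Legendre symbol 1 ⇒ 337 is split.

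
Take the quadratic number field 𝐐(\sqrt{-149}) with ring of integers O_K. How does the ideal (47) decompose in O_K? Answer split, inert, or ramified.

-149 mod 4 = 3, hence disc K = 4·(-149) = -596 and O_K = ℤ[√-149].
Since gcd(47, -596) = 1 the prime 47 does not ramify.
Legendre symbol by Euler's criterion: (-149/47) ≡ (-149)^23 ≡ 46 (mod 47), i.e. (-149/47) = -1.
Legendre symbol -1 ⇒ 47 is inert.

inert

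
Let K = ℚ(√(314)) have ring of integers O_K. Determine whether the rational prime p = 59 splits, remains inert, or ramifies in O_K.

d = 314 ≡ 2 (mod 4), so O_K = ℤ[√314] and disc(K) = 4d = 1256.
disc(K) = 1256 is not divisible by 59; 59 is unramified.
(314/59) = 19^29 mod 59 = 1, giving Legendre symbol 1.
d is a quadratic residue mod p, hence 59 splits in O_K.

59 splits in O_K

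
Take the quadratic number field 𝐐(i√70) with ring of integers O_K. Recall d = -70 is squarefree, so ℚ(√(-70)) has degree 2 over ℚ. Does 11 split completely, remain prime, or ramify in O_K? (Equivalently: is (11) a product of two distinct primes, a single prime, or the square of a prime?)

inert

d = -70 ≡ 2 (mod 4), so O_K = ℤ[√-70] and disc(K) = 4d = -280.
11 ∤ -280, so 11 is unramified.
Euler's criterion: (-70)^5 mod 11 = 10. Thus (-70|11) = -1.
(-70/11) = -1, so 11 is inert.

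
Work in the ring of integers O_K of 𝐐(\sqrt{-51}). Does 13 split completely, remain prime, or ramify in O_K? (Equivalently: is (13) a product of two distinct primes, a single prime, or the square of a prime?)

d = -51 ≡ 1 (mod 4), so O_K = ℤ[(1+√-51)/2] and disc(K) = d = -51.
disc(K) = -51 is not divisible by 13; 13 is unramified.
Euler's criterion: (-51)^6 mod 13 = 1. Thus (-51|13) = 1.
(-51/13) = 1, so 13 splits.

split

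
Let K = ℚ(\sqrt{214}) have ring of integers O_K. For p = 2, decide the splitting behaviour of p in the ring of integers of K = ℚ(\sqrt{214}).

ramifies in O_K

Since 214 ≢ 1 mod 4, the ring of integers is ℤ[√214] with discriminant 4·214 = 856.
2 divides disc(K) = 856, so 2 ramifies.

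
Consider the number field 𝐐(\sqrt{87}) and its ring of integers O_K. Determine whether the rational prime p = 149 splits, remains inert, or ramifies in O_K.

inert

Since 87 ≢ 1 mod 4, the ring of integers is ℤ[√87] with discriminant 4·87 = 348.
149 ∤ 348, so 149 is unramified.
Euler's criterion: 87^74 mod 149 = 148. Thus (87|149) = -1.
(87/149) = -1, so 149 is inert.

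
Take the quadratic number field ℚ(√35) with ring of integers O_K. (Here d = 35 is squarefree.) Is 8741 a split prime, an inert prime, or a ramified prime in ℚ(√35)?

Since 35 ≢ 1 mod 4, the ring of integers is ℤ[√35] with discriminant 4·35 = 140.
disc(K) = 140 is not divisible by 8741; 8741 is unramified.
Euler's criterion: 35^4370 mod 8741 = 8740. Thus (35|8741) = -1.
d is a non-residue mod p, hence 8741 remains inert in O_K.

8741 remains inert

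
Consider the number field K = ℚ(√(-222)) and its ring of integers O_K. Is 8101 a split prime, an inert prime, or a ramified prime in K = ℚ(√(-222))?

split

Since -222 ≢ 1 mod 4, the ring of integers is ℤ[√-222] with discriminant 4·(-222) = -888.
disc(K) = -888 is not divisible by 8101; 8101 is unramified.
Legendre symbol by Euler's criterion: (-222/8101) ≡ (-222)^4050 ≡ 1 (mod 8101), i.e. (-222/8101) = 1.
Legendre symbol 1 ⇒ 8101 is split.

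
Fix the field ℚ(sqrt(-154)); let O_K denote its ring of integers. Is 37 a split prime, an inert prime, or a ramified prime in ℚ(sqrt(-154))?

-154 mod 4 = 2, hence disc K = 4·(-154) = -616 and O_K = ℤ[√-154].
Since gcd(37, -616) = 1 the prime 37 does not ramify.
Euler's criterion: (-154)^18 mod 37 = 36. Thus (-154|37) = -1.
Legendre symbol -1 ⇒ 37 is inert.

remains prime (inert)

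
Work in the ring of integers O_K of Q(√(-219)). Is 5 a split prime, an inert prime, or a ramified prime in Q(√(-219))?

split — (5) = 𝔭₁𝔭₂ with 𝔭₁ ≠ 𝔭₂

d = -219 ≡ 1 (mod 4), so O_K = ℤ[(1+√-219)/2] and disc(K) = d = -219.
disc(K) = -219 is not divisible by 5; 5 is unramified.
Legendre symbol by Euler's criterion: (-219/5) ≡ (-219)^2 ≡ 1 (mod 5), i.e. (-219/5) = 1.
d is a quadratic residue mod p, hence 5 splits in O_K.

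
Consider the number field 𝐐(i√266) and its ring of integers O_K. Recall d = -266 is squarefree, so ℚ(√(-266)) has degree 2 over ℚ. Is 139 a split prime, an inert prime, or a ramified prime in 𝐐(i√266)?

-266 mod 4 = 2, hence disc K = 4·(-266) = -1064 and O_K = ℤ[√-266].
139 ∤ -1064, so 139 is unramified.
Legendre symbol by Euler's criterion: (-266/139) ≡ (-266)^69 ≡ 138 (mod 139), i.e. (-266/139) = -1.
d is a non-residue mod p, hence 139 remains inert in O_K.

p is inert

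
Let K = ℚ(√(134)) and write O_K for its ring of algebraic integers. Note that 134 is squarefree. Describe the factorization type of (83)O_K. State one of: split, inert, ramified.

split — (83) = 𝔭₁𝔭₂ with 𝔭₁ ≠ 𝔭₂

d = 134 ≡ 2 (mod 4), so O_K = ℤ[√134] and disc(K) = 4d = 536.
83 ∤ 536, so 83 is unramified.
(134/83) = 51^41 mod 83 = 1, giving Legendre symbol 1.
(134/83) = 1, so 83 splits.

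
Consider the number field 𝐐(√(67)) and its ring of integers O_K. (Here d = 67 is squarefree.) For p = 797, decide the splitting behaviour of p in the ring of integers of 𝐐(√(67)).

797 splits in O_K

67 mod 4 = 3, hence disc K = 4·67 = 268 and O_K = ℤ[√67].
disc(K) = 268 is not divisible by 797; 797 is unramified.
(67/797) = 67^398 mod 797 = 1, giving Legendre symbol 1.
d is a quadratic residue mod p, hence 797 splits in O_K.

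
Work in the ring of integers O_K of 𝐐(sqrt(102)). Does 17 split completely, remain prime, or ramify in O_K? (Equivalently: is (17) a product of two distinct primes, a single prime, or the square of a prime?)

Since 102 ≢ 1 mod 4, the ring of integers is ℤ[√102] with discriminant 4·102 = 408.
disc(K) = 408 = 17·24, so p = 17 is ramified.

17 is ramified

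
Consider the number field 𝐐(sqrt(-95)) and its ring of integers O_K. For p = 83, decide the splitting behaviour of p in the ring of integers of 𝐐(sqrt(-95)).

p is inert

-95 mod 4 = 1, hence disc K = -95 and O_K = ℤ[(1+√-95)/2].
83 ∤ -95, so 83 is unramified.
Legendre symbol by Euler's criterion: (-95/83) ≡ (-95)^41 ≡ 82 (mod 83), i.e. (-95/83) = -1.
d is a non-residue mod p, hence 83 remains inert in O_K.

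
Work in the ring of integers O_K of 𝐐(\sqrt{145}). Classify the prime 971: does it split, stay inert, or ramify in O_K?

d = 145 ≡ 1 (mod 4), so O_K = ℤ[(1+√145)/2] and disc(K) = d = 145.
Since gcd(971, 145) = 1 the prime 971 does not ramify.
Compute (145/971) via Euler: 145^((971-1)/2) mod 971 = 970, so (145/971) = -1.
d is a non-residue mod p, hence 971 remains inert in O_K.

remains prime (inert)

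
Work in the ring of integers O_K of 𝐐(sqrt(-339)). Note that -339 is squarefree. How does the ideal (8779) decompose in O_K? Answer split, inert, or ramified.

remains prime (inert)

Since -339 ≡ 1 mod 4, the ring of integers is ℤ[(1+√-339)/2] with discriminant -339.
8779 ∤ -339, so 8779 is unramified.
Compute (-339/8779) via Euler: 8440^((8779-1)/2) mod 8779 = 8778, so (-339/8779) = -1.
Legendre symbol -1 ⇒ 8779 is inert.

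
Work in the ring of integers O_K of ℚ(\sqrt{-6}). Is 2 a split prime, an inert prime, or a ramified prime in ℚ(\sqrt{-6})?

d = -6 ≡ 2 (mod 4), so O_K = ℤ[√-6] and disc(K) = 4d = -24.
2 divides disc(K) = -24, so 2 ramifies.

p ramifies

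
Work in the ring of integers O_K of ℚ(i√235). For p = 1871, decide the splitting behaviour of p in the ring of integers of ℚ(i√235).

Since -235 ≡ 1 mod 4, the ring of integers is ℤ[(1+√-235)/2] with discriminant -235.
disc(K) = -235 is not divisible by 1871; 1871 is unramified.
Legendre symbol by Euler's criterion: (-235/1871) ≡ (-235)^935 ≡ 1870 (mod 1871), i.e. (-235/1871) = -1.
d is a non-residue mod p, hence 1871 remains inert in O_K.

p is inert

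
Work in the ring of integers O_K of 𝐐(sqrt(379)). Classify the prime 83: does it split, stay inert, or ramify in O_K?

Since 379 ≢ 1 mod 4, the ring of integers is ℤ[√379] with discriminant 4·379 = 1516.
disc(K) = 1516 is not divisible by 83; 83 is unramified.
Euler's criterion: 379^41 mod 83 = 82. Thus (379|83) = -1.
d is a non-residue mod p, hence 83 remains inert in O_K.

remains prime (inert)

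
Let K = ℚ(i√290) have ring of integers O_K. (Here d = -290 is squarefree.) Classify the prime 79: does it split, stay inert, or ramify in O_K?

split

Since -290 ≢ 1 mod 4, the ring of integers is ℤ[√-290] with discriminant 4·(-290) = -1160.
disc(K) = -1160 is not divisible by 79; 79 is unramified.
Legendre symbol by Euler's criterion: (-290/79) ≡ (-290)^39 ≡ 1 (mod 79), i.e. (-290/79) = 1.
(-290/79) = 1, so 79 splits.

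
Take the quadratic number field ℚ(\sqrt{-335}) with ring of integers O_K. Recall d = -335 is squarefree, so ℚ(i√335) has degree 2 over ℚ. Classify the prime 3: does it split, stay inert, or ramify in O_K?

p splits

Since -335 ≡ 1 mod 4, the ring of integers is ℤ[(1+√-335)/2] with discriminant -335.
disc(K) = -335 is not divisible by 3; 3 is unramified.
(-335/3) = 1^1 mod 3 = 1, giving Legendre symbol 1.
d is a quadratic residue mod p, hence 3 splits in O_K.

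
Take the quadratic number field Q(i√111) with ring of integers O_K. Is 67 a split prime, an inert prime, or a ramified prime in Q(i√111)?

splits completely

Since -111 ≡ 1 mod 4, the ring of integers is ℤ[(1+√-111)/2] with discriminant -111.
67 ∤ -111, so 67 is unramified.
Euler's criterion: (-111)^33 mod 67 = 1. Thus (-111|67) = 1.
d is a quadratic residue mod p, hence 67 splits in O_K.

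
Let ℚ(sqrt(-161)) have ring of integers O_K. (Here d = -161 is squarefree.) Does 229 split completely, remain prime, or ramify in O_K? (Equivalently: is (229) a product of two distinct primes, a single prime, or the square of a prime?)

split

d = -161 ≡ 3 (mod 4), so O_K = ℤ[√-161] and disc(K) = 4d = -644.
229 ∤ -644, so 229 is unramified.
Euler's criterion: (-161)^114 mod 229 = 1. Thus (-161|229) = 1.
(-161/229) = 1, so 229 splits.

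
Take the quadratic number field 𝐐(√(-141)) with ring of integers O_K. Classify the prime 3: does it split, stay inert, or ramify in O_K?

d = -141 ≡ 3 (mod 4), so O_K = ℤ[√-141] and disc(K) = 4d = -564.
3 divides disc(K) = -564, so 3 ramifies.

3 is ramified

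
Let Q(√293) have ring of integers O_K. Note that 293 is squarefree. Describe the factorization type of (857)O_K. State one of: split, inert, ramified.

293 mod 4 = 1, hence disc K = 293 and O_K = ℤ[(1+√293)/2].
857 ∤ 293, so 857 is unramified.
Legendre symbol by Euler's criterion: (293/857) ≡ 293^428 ≡ 1 (mod 857), i.e. (293/857) = 1.
(293/857) = 1, so 857 splits.

split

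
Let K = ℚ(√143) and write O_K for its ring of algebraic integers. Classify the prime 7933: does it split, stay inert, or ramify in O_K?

d = 143 ≡ 3 (mod 4), so O_K = ℤ[√143] and disc(K) = 4d = 572.
disc(K) = 572 is not divisible by 7933; 7933 is unramified.
Euler's criterion: 143^3966 mod 7933 = 7932. Thus (143|7933) = -1.
Legendre symbol -1 ⇒ 7933 is inert.

inert — (7933) stays prime in O_K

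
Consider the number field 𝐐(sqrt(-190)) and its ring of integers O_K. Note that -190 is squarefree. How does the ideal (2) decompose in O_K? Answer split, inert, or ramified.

Since -190 ≢ 1 mod 4, the ring of integers is ℤ[√-190] with discriminant 4·(-190) = -760.
Ramification test: 2 | -760. The prime 2 ramifies in K.

p ramifies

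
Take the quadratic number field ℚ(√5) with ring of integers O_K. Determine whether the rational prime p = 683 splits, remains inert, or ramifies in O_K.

d = 5 ≡ 1 (mod 4), so O_K = ℤ[(1+√5)/2] and disc(K) = d = 5.
683 ∤ 5, so 683 is unramified.
Compute (5/683) via Euler: 5^((683-1)/2) mod 683 = 682, so (5/683) = -1.
d is a non-residue mod p, hence 683 remains inert in O_K.

683 remains inert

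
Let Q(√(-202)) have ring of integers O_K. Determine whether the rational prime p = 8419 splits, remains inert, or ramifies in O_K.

d = -202 ≡ 2 (mod 4), so O_K = ℤ[√-202] and disc(K) = 4d = -808.
8419 ∤ -808, so 8419 is unramified.
Compute (-202/8419) via Euler: 8217^((8419-1)/2) mod 8419 = 1, so (-202/8419) = 1.
Legendre symbol 1 ⇒ 8419 is split.

split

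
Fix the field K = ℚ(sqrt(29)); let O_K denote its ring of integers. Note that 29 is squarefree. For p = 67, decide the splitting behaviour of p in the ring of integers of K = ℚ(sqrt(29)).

split — (67) = 𝔭₁𝔭₂ with 𝔭₁ ≠ 𝔭₂

d = 29 ≡ 1 (mod 4), so O_K = ℤ[(1+√29)/2] and disc(K) = d = 29.
disc(K) = 29 is not divisible by 67; 67 is unramified.
Compute (29/67) via Euler: 29^((67-1)/2) mod 67 = 1, so (29/67) = 1.
d is a quadratic residue mod p, hence 67 splits in O_K.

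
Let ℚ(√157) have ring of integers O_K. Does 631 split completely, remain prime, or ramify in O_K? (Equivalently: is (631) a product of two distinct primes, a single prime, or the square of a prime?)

splits completely

Since 157 ≡ 1 mod 4, the ring of integers is ℤ[(1+√157)/2] with discriminant 157.
Since gcd(631, 157) = 1 the prime 631 does not ramify.
Legendre symbol by Euler's criterion: (157/631) ≡ 157^315 ≡ 1 (mod 631), i.e. (157/631) = 1.
d is a quadratic residue mod p, hence 631 splits in O_K.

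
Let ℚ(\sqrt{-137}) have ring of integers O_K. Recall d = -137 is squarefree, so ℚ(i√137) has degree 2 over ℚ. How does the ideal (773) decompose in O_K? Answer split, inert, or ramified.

splits completely

Since -137 ≢ 1 mod 4, the ring of integers is ℤ[√-137] with discriminant 4·(-137) = -548.
disc(K) = -548 is not divisible by 773; 773 is unramified.
Compute (-137/773) via Euler: 636^((773-1)/2) mod 773 = 1, so (-137/773) = 1.
d is a quadratic residue mod p, hence 773 splits in O_K.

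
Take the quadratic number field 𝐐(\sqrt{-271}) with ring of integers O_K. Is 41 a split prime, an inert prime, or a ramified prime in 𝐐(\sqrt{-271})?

splits completely

Since -271 ≡ 1 mod 4, the ring of integers is ℤ[(1+√-271)/2] with discriminant -271.
Since gcd(41, -271) = 1 the prime 41 does not ramify.
Compute (-271/41) via Euler: 16^((41-1)/2) mod 41 = 1, so (-271/41) = 1.
d is a quadratic residue mod p, hence 41 splits in O_K.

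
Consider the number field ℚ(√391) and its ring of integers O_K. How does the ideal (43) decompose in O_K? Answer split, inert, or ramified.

p splits

d = 391 ≡ 3 (mod 4), so O_K = ℤ[√391] and disc(K) = 4d = 1564.
43 ∤ 1564, so 43 is unramified.
Legendre symbol by Euler's criterion: (391/43) ≡ 391^21 ≡ 1 (mod 43), i.e. (391/43) = 1.
Legendre symbol 1 ⇒ 43 is split.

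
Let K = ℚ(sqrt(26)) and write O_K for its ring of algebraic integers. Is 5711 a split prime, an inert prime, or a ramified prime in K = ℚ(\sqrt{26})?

Since 26 ≢ 1 mod 4, the ring of integers is ℤ[√26] with discriminant 4·26 = 104.
Since gcd(5711, 104) = 1 the prime 5711 does not ramify.
(26/5711) = 26^2855 mod 5711 = 1, giving Legendre symbol 1.
(26/5711) = 1, so 5711 splits.

splits completely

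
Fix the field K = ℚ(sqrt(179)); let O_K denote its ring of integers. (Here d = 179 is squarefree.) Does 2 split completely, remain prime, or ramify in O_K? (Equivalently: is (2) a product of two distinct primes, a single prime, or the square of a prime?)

d = 179 ≡ 3 (mod 4), so O_K = ℤ[√179] and disc(K) = 4d = 716.
disc(K) = 716 = 2·358, so p = 2 is ramified.

ramifies in O_K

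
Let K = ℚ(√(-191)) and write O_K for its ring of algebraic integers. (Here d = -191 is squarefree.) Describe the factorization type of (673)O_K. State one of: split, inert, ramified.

split — (673) = 𝔭₁𝔭₂ with 𝔭₁ ≠ 𝔭₂

-191 mod 4 = 1, hence disc K = -191 and O_K = ℤ[(1+√-191)/2].
673 ∤ -191, so 673 is unramified.
Compute (-191/673) via Euler: 482^((673-1)/2) mod 673 = 1, so (-191/673) = 1.
(-191/673) = 1, so 673 splits.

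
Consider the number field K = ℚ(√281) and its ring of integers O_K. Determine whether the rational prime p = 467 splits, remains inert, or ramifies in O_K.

Since 281 ≡ 1 mod 4, the ring of integers is ℤ[(1+√281)/2] with discriminant 281.
Since gcd(467, 281) = 1 the prime 467 does not ramify.
(281/467) = 281^233 mod 467 = 466, giving Legendre symbol -1.
d is a non-residue mod p, hence 467 remains inert in O_K.

inert — (467) stays prime in O_K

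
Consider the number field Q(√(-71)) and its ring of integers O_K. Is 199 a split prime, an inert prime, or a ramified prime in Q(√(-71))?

Since -71 ≡ 1 mod 4, the ring of integers is ℤ[(1+√-71)/2] with discriminant -71.
199 ∤ -71, so 199 is unramified.
(-71/199) = 128^99 mod 199 = 1, giving Legendre symbol 1.
d is a quadratic residue mod p, hence 199 splits in O_K.

p splits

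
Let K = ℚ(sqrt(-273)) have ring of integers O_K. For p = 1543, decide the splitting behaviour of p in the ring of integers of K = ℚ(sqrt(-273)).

d = -273 ≡ 3 (mod 4), so O_K = ℤ[√-273] and disc(K) = 4d = -1092.
disc(K) = -1092 is not divisible by 1543; 1543 is unramified.
Compute (-273/1543) via Euler: 1270^((1543-1)/2) mod 1543 = 1, so (-273/1543) = 1.
(-273/1543) = 1, so 1543 splits.

p splits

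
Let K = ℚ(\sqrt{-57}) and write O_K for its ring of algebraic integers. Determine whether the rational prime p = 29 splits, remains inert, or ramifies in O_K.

split — (29) = 𝔭₁𝔭₂ with 𝔭₁ ≠ 𝔭₂

-57 mod 4 = 3, hence disc K = 4·(-57) = -228 and O_K = ℤ[√-57].
Since gcd(29, -228) = 1 the prime 29 does not ramify.
Compute (-57/29) via Euler: 1^((29-1)/2) mod 29 = 1, so (-57/29) = 1.
d is a quadratic residue mod p, hence 29 splits in O_K.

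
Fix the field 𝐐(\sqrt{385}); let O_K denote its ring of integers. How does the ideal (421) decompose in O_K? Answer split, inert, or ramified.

Since 385 ≡ 1 mod 4, the ring of integers is ℤ[(1+√385)/2] with discriminant 385.
Since gcd(421, 385) = 1 the prime 421 does not ramify.
Legendre symbol by Euler's criterion: (385/421) ≡ 385^210 ≡ 1 (mod 421), i.e. (385/421) = 1.
d is a quadratic residue mod p, hence 421 splits in O_K.

split — (421) = 𝔭₁𝔭₂ with 𝔭₁ ≠ 𝔭₂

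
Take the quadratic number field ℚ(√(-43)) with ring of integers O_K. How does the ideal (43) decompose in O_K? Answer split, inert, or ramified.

ramified

-43 mod 4 = 1, hence disc K = -43 and O_K = ℤ[(1+√-43)/2].
Ramification test: 43 | -43. The prime 43 ramifies in K.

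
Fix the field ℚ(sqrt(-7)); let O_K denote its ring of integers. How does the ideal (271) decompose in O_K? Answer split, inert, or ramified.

p is inert

Since -7 ≡ 1 mod 4, the ring of integers is ℤ[(1+√-7)/2] with discriminant -7.
Since gcd(271, -7) = 1 the prime 271 does not ramify.
Euler's criterion: (-7)^135 mod 271 = 270. Thus (-7|271) = -1.
(-7/271) = -1, so 271 is inert.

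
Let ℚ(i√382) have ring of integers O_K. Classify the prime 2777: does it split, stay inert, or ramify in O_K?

splits completely

Since -382 ≢ 1 mod 4, the ring of integers is ℤ[√-382] with discriminant 4·(-382) = -1528.
Since gcd(2777, -1528) = 1 the prime 2777 does not ramify.
Euler's criterion: (-382)^1388 mod 2777 = 1. Thus (-382|2777) = 1.
(-382/2777) = 1, so 2777 splits.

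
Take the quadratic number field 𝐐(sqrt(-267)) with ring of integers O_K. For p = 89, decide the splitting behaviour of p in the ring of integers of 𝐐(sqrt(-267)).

Since -267 ≡ 1 mod 4, the ring of integers is ℤ[(1+√-267)/2] with discriminant -267.
Ramification test: 89 | -267. The prime 89 ramifies in K.

ramifies in O_K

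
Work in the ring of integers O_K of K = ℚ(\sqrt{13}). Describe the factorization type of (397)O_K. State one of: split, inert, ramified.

inert

d = 13 ≡ 1 (mod 4), so O_K = ℤ[(1+√13)/2] and disc(K) = d = 13.
disc(K) = 13 is not divisible by 397; 397 is unramified.
Euler's criterion: 13^198 mod 397 = 396. Thus (13|397) = -1.
(13/397) = -1, so 397 is inert.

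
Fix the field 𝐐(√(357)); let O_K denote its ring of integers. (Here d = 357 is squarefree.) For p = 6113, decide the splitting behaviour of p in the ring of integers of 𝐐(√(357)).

splits completely

Since 357 ≡ 1 mod 4, the ring of integers is ℤ[(1+√357)/2] with discriminant 357.
Since gcd(6113, 357) = 1 the prime 6113 does not ramify.
Euler's criterion: 357^3056 mod 6113 = 1. Thus (357|6113) = 1.
Legendre symbol 1 ⇒ 6113 is split.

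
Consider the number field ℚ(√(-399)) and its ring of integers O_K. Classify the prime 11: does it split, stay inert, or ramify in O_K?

-399 mod 4 = 1, hence disc K = -399 and O_K = ℤ[(1+√-399)/2].
disc(K) = -399 is not divisible by 11; 11 is unramified.
Compute (-399/11) via Euler: 8^((11-1)/2) mod 11 = 10, so (-399/11) = -1.
d is a non-residue mod p, hence 11 remains inert in O_K.

remains prime (inert)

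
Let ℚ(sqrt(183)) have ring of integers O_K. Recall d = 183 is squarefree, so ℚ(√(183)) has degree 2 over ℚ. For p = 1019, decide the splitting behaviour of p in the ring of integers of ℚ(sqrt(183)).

inert

Since 183 ≢ 1 mod 4, the ring of integers is ℤ[√183] with discriminant 4·183 = 732.
disc(K) = 732 is not divisible by 1019; 1019 is unramified.
Euler's criterion: 183^509 mod 1019 = 1018. Thus (183|1019) = -1.
(183/1019) = -1, so 1019 is inert.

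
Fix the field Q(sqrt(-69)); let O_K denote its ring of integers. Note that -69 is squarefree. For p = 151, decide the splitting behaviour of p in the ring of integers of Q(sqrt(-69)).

inert — (151) stays prime in O_K

d = -69 ≡ 3 (mod 4), so O_K = ℤ[√-69] and disc(K) = 4d = -276.
151 ∤ -276, so 151 is unramified.
Legendre symbol by Euler's criterion: (-69/151) ≡ (-69)^75 ≡ 150 (mod 151), i.e. (-69/151) = -1.
(-69/151) = -1, so 151 is inert.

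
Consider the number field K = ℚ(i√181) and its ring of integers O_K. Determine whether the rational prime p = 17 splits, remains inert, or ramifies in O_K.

inert — (17) stays prime in O_K

d = -181 ≡ 3 (mod 4), so O_K = ℤ[√-181] and disc(K) = 4d = -724.
17 ∤ -724, so 17 is unramified.
Compute (-181/17) via Euler: 6^((17-1)/2) mod 17 = 16, so (-181/17) = -1.
Legendre symbol -1 ⇒ 17 is inert.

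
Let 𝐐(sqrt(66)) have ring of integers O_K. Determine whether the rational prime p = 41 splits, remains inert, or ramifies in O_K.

41 splits in O_K

Since 66 ≢ 1 mod 4, the ring of integers is ℤ[√66] with discriminant 4·66 = 264.
41 ∤ 264, so 41 is unramified.
Compute (66/41) via Euler: 25^((41-1)/2) mod 41 = 1, so (66/41) = 1.
Legendre symbol 1 ⇒ 41 is split.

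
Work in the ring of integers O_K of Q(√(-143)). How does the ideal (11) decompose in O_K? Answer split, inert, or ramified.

d = -143 ≡ 1 (mod 4), so O_K = ℤ[(1+√-143)/2] and disc(K) = d = -143.
disc(K) = -143 = 11·(-13), so p = 11 is ramified.

ramified — (11) = 𝔭²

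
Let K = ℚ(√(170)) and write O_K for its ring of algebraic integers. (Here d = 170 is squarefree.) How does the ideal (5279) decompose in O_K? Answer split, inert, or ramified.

d = 170 ≡ 2 (mod 4), so O_K = ℤ[√170] and disc(K) = 4d = 680.
5279 ∤ 680, so 5279 is unramified.
Compute (170/5279) via Euler: 170^((5279-1)/2) mod 5279 = 1, so (170/5279) = 1.
(170/5279) = 1, so 5279 splits.

split — (5279) = 𝔭₁𝔭₂ with 𝔭₁ ≠ 𝔭₂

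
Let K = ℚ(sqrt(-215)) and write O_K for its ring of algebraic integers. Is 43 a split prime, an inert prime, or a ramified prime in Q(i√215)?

Since -215 ≡ 1 mod 4, the ring of integers is ℤ[(1+√-215)/2] with discriminant -215.
43 divides disc(K) = -215, so 43 ramifies.

43 is ramified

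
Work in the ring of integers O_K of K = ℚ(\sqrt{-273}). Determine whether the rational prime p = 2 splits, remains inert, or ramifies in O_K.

p ramifies

-273 mod 4 = 3, hence disc K = 4·(-273) = -1092 and O_K = ℤ[√-273].
Ramification test: 2 | -1092. The prime 2 ramifies in K.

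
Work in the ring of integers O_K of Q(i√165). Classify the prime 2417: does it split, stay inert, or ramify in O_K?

-165 mod 4 = 3, hence disc K = 4·(-165) = -660 and O_K = ℤ[√-165].
2417 ∤ -660, so 2417 is unramified.
Legendre symbol by Euler's criterion: (-165/2417) ≡ (-165)^1208 ≡ 2416 (mod 2417), i.e. (-165/2417) = -1.
Legendre symbol -1 ⇒ 2417 is inert.

inert — (2417) stays prime in O_K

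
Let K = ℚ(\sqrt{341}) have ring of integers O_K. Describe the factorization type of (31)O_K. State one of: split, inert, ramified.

ramified — (31) = 𝔭²

Since 341 ≡ 1 mod 4, the ring of integers is ℤ[(1+√341)/2] with discriminant 341.
disc(K) = 341 = 31·11, so p = 31 is ramified.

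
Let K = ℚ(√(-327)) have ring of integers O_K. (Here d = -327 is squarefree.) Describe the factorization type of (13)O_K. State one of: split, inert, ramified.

Since -327 ≡ 1 mod 4, the ring of integers is ℤ[(1+√-327)/2] with discriminant -327.
Since gcd(13, -327) = 1 the prime 13 does not ramify.
Legendre symbol by Euler's criterion: (-327/13) ≡ (-327)^6 ≡ 12 (mod 13), i.e. (-327/13) = -1.
d is a non-residue mod p, hence 13 remains inert in O_K.

p is inert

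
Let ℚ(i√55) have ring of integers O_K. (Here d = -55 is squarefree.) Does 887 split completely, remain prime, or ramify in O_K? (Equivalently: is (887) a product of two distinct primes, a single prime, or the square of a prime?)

887 splits in O_K

-55 mod 4 = 1, hence disc K = -55 and O_K = ℤ[(1+√-55)/2].
887 ∤ -55, so 887 is unramified.
Euler's criterion: (-55)^443 mod 887 = 1. Thus (-55|887) = 1.
d is a quadratic residue mod p, hence 887 splits in O_K.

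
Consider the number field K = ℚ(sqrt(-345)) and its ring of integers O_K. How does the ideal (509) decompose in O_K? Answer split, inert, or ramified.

inert

d = -345 ≡ 3 (mod 4), so O_K = ℤ[√-345] and disc(K) = 4d = -1380.
509 ∤ -1380, so 509 is unramified.
Compute (-345/509) via Euler: 164^((509-1)/2) mod 509 = 508, so (-345/509) = -1.
d is a non-residue mod p, hence 509 remains inert in O_K.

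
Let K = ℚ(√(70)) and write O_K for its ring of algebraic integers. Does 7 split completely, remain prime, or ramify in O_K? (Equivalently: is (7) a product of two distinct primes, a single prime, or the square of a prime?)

d = 70 ≡ 2 (mod 4), so O_K = ℤ[√70] and disc(K) = 4d = 280.
Ramification test: 7 | 280. The prime 7 ramifies in K.

ramifies in O_K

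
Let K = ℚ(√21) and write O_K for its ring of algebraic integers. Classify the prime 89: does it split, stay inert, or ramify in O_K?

89 splits in O_K

d = 21 ≡ 1 (mod 4), so O_K = ℤ[(1+√21)/2] and disc(K) = d = 21.
Since gcd(89, 21) = 1 the prime 89 does not ramify.
Compute (21/89) via Euler: 21^((89-1)/2) mod 89 = 1, so (21/89) = 1.
(21/89) = 1, so 89 splits.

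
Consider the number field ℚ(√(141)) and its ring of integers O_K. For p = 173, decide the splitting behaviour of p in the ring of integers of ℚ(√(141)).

d = 141 ≡ 1 (mod 4), so O_K = ℤ[(1+√141)/2] and disc(K) = d = 141.
173 ∤ 141, so 173 is unramified.
Legendre symbol by Euler's criterion: (141/173) ≡ 141^86 ≡ 172 (mod 173), i.e. (141/173) = -1.
(141/173) = -1, so 173 is inert.

inert — (173) stays prime in O_K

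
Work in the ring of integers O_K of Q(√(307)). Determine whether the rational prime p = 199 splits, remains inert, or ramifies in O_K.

199 remains inert

d = 307 ≡ 3 (mod 4), so O_K = ℤ[√307] and disc(K) = 4d = 1228.
disc(K) = 1228 is not divisible by 199; 199 is unramified.
Legendre symbol by Euler's criterion: (307/199) ≡ 307^99 ≡ 198 (mod 199), i.e. (307/199) = -1.
Legendre symbol -1 ⇒ 199 is inert.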